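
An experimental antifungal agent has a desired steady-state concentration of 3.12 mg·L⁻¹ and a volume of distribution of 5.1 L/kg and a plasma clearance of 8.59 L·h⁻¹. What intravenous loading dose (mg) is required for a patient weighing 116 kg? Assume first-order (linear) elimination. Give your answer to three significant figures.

1850 mg

Total Vd = 5.1 × 116 = 591.6 L
LD = Vd × C = 591.6 × 3.120 = 1846 mg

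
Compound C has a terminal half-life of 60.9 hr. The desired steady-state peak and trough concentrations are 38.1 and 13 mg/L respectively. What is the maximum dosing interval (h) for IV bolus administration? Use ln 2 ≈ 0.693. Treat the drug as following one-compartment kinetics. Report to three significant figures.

k = 0.693 / t½ = 0.693 / 60.9 = 0.01138 h⁻¹
Between IV bolus doses, concentration decays as C = C₀·e^(−kτ), so C_peak/C_trough = e^(kτ).
τ_max = ln(C_peak/C_trough) / k = ln(38.1/13) / 0.01138 = 1.075 / 0.01138 = 94.46 h

94.5 h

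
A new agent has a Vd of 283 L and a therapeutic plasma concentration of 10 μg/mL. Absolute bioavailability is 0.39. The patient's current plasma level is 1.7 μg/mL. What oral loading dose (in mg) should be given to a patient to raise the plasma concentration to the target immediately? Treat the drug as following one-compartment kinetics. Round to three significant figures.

6020 mg

Concentration deficit ΔC = 10 − 1.7 = 8.300 mg/L
LD = Vd × ΔC / F = 283.0 × 8.300 / 0.39 = 6023 mg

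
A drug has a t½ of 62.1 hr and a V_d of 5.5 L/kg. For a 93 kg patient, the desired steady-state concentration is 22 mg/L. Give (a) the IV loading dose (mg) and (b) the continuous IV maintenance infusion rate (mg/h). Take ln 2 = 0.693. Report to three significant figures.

(a) 11300 mg; (b) 126 mg/h

Total Vd = 5.5 × 93 = 511.5 L
LD = Vd × C = 511.5 × 22 = 11250 mg
CL = 0.693 × Vd / t½ = 0.693 × 511.5 / 62.1 = 5.708 L/h
Infusion rate = CL × Css = 5.708 × 22 = 125.6 mg/h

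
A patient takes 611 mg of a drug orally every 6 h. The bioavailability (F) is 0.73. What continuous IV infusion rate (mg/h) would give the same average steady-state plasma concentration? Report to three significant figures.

74.3 mg/h

Equivalent systemic input: infusion rate = F·D/τ.
Rate = 0.73 × 611 / 6 = 74.34 mg/h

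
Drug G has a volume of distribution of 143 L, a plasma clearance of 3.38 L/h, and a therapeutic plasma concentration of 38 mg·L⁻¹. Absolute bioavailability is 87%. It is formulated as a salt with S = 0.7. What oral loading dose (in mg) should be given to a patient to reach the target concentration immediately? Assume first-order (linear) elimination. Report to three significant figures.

LD = Vd × C / F / S = 143.0 × 38.00 / 0.87 / 0.7 = 8923 mg

8920 mg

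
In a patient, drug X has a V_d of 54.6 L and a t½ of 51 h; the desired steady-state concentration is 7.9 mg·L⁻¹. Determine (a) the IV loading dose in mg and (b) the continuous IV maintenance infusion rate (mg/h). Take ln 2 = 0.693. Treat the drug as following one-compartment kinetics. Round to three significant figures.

LD = Vd × C = 54.60 × 7.9 = 431.3 mg
CL = 0.693 × Vd / t½ = 0.693 × 54.60 / 51 = 0.7419 L/h
Infusion rate = CL × Css = 0.7419 × 7.9 = 5.861 mg/h

(a) 431 mg; (b) 5.86 mg/h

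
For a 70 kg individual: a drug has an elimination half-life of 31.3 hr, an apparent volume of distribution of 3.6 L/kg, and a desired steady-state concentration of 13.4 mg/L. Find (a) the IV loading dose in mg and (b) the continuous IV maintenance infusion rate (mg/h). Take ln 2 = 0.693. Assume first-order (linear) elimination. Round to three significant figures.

(a) 3380 mg; (b) 74.8 mg/h

Vd(total) = 70 kg × 3.6 L/kg = 252.0 L
LD = Vd × C = 252.0 × 13.4 = 3377 mg
CL = 0.693 × Vd / t½ = 0.693 × 252.0 / 31.3 = 5.579 L/h
Infusion rate = CL × Css = 5.579 × 13.4 = 74.76 mg/h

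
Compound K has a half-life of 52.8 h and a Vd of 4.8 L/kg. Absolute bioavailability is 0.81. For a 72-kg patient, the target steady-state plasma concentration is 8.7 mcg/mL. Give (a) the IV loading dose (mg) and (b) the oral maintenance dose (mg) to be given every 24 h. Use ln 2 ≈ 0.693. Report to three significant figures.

Total Vd = 4.8 × 72 = 345.6 L
LD = Vd × C = 345.6 × 8.7 = 3007 mg
CL = 0.693 × Vd / t½ = 0.693 × 345.6 / 52.8 = 4.536 L/h
D = CL × Css × τ / F = 4.536 × 8.7 × 24 / 0.81 = 1169 mg

(a) 3010 mg; (b) 1170 mg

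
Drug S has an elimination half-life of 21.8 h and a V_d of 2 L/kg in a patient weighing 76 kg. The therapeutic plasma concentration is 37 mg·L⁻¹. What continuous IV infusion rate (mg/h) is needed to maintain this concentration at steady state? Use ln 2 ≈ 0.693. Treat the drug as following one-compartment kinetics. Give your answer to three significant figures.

Vd = 2 L/kg × 76 kg = 152.0 L
CL = 0.693 × Vd / t½ = 0.693 × 152.0 / 21.8 = 4.832 L/h
Infusion rate = CL × Css = 4.832 × 37 = 178.8 mg/h

179 mg/h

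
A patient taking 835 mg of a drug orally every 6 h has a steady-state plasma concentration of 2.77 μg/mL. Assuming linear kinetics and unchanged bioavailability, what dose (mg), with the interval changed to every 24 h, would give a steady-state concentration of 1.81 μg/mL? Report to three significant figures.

2180 mg

For first-order elimination, Css ∝ F·D/(CL·τ); F and CL are unchanged, so Css ∝ D/τ.
D₂ = D₁ × (Css,target / Css,current) × (τ₂/τ₁) = 835 × (1.81/2.77) × (24/6) = 2182 mg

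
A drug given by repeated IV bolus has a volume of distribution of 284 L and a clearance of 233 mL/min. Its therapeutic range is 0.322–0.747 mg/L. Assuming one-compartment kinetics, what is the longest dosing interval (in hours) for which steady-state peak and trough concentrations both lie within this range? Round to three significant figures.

CL = 233 mL/min × 60/1000 = 13.98 L/h
k = CL / Vd = 13.98 / 284.0 = 0.04923 h⁻¹
Between IV bolus doses, concentration decays as C = C₀·e^(−kτ), so C_peak/C_trough = e^(kτ).
τ_max = ln(C_peak/C_trough) / k = ln(0.747/0.322) / 0.04923 = 0.8415 / 0.04923 = 17.09 h

17.1 h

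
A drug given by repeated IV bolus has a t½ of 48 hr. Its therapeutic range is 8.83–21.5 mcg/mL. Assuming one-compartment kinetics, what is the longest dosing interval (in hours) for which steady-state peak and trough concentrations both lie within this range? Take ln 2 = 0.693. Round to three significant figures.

61.6 h

k = 0.693 / t½ = 0.693 / 48 = 0.01444 h⁻¹
Between IV bolus doses, concentration decays as C = C₀·e^(−kτ), so C_peak/C_trough = e^(kτ).
τ_max = ln(C_peak/C_trough) / k = ln(21.5/8.83) / 0.01444 = 0.8899 / 0.01444 = 61.63 h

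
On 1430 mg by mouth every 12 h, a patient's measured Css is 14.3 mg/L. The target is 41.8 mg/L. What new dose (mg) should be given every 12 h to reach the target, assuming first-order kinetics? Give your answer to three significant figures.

4180 mg

For first-order elimination, Css ∝ F·D/(CL·τ); F and CL are unchanged, so Css ∝ D/τ.
D₂ = D₁ × (Css,target / Css,current) = 1430 × 41.8/14.3 = 4180 mg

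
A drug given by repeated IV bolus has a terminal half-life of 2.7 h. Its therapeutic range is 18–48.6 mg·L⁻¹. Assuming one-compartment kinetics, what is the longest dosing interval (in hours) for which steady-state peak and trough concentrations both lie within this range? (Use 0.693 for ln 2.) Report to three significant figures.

3.87 h

k = 0.693 / t½ = 0.693 / 2.7 = 0.2567 h⁻¹
Between IV bolus doses, concentration decays as C = C₀·e^(−kτ), so C_peak/C_trough = e^(kτ).
τ_max = ln(C_peak/C_trough) / k = ln(48.6/18) / 0.2567 = 0.9933 / 0.2567 = 3.869 h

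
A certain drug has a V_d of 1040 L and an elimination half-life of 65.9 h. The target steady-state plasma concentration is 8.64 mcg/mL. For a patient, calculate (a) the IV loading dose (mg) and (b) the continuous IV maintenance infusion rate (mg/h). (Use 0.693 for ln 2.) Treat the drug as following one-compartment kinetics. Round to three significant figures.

LD = Vd × C = 1040 × 8.64 = 8986 mg
CL = 0.693 × Vd / t½ = 0.693 × 1040 / 65.9 = 10.94 L/h
Infusion rate = CL × Css = 10.94 × 8.64 = 94.52 mg/h

(a) 8990 mg; (b) 94.5 mg/h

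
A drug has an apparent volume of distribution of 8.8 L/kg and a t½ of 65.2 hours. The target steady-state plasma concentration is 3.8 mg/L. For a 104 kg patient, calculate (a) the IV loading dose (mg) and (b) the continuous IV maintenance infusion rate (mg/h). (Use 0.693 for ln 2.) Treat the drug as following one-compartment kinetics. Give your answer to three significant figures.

Vd = 8.8 L/kg × 104 kg = 915.2 L
LD = Vd × C = 915.2 × 3.8 = 3478 mg
CL = 0.693 × Vd / t½ = 0.693 × 915.2 / 65.2 = 9.728 L/h
Infusion rate = CL × Css = 9.728 × 3.8 = 36.97 mg/h

(a) 3480 mg; (b) 37.0 mg/h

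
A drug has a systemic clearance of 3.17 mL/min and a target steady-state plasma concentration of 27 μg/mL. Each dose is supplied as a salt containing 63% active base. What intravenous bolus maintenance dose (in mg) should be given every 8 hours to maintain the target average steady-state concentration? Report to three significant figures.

CL = 3.17 mL/min = 3.17 × 0.06 = 0.1902 L/h
D = CL × Css × τ / S = 0.1902 × 27 × 8 / 0.63 = 65.21 mg

65.2 mg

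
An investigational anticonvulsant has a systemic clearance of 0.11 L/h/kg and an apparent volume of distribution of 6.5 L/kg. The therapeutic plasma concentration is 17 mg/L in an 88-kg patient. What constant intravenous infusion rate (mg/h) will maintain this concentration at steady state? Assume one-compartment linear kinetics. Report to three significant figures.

165 mg/h

CL = 0.11 L/h/kg × 88 kg = 9.680 L/h
Infusion rate = CL · Css = 9.680 L/h × 17 mg/L = 164.6 mg/h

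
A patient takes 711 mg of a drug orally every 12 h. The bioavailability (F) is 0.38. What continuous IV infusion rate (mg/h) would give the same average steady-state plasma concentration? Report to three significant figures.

Equivalent systemic input: infusion rate = F·D/τ.
Rate = 0.38 × 711 / 12 = 22.52 mg/h

22.5 mg/h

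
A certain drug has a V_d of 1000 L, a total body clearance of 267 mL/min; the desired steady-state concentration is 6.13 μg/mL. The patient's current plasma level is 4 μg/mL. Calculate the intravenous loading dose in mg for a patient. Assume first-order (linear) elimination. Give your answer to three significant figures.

Concentration deficit ΔC = 6.13 − 4 = 2.130 mg/L
LD = Vd × ΔC = 1000 × 2.130 = 2130 mg

2130 mg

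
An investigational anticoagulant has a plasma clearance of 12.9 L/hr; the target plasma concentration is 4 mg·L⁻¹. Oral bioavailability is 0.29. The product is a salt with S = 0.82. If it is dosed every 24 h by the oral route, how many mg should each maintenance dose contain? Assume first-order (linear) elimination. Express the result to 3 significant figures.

5210 mg

At steady state, dose per interval replaces the amount cleared in that interval: F·S·D/τ = CL·Css.
D = CL × Css × τ / F / S = 12.90 × 4 × 24 / 0.29 / 0.82 = 5208 mg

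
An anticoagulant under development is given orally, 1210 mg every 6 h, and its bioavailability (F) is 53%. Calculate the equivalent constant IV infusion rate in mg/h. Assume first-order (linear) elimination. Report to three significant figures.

107 mg/h

Equivalent systemic input: infusion rate = F·D/τ.
Rate = 0.53 × 1210 / 6 = 106.9 mg/h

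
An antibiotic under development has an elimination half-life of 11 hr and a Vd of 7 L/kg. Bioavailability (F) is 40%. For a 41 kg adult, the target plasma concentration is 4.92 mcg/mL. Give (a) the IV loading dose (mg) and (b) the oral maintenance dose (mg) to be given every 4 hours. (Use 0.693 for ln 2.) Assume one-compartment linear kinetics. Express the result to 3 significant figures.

(a) 1410 mg; (b) 890 mg

Total Vd = 7 × 41 = 287.0 L
LD = Vd × C = 287.0 × 4.92 = 1412 mg
CL = 0.693 × Vd / t½ = 0.693 × 287.0 / 11 = 18.08 L/h
D = CL × Css × τ / F = 18.08 × 4.92 × 4 / 0.4 = 889.5 mg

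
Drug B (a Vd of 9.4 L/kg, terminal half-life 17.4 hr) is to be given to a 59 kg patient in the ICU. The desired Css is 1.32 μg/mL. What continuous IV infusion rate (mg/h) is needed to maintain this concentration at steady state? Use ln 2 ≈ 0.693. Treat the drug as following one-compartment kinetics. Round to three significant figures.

29.2 mg/h

Vd = 9.4 L/kg × 59 kg = 554.6 L
CL = ln 2 · Vd / t½ = 0.693 × 554.6 / 17.4 = 22.09 L/h
Infusion rate = CL × Css = 22.09 × 1.32 = 29.16 mg/h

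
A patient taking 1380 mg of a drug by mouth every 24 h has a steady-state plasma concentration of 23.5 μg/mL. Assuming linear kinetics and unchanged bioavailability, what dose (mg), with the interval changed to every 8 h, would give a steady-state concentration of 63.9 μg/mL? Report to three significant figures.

For first-order elimination, Css ∝ F·D/(CL·τ); F and CL are unchanged, so Css ∝ D/τ.
D₂ = D₁ × (Css,target / Css,current) × (τ₂/τ₁) = 1380 × (63.9/23.5) × (8/24) = 1251 mg

1250 mg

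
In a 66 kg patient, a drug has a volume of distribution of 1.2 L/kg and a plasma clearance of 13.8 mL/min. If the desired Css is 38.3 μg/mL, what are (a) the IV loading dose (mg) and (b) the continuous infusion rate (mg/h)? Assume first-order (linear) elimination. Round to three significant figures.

(a) 3030 mg; (b) 31.7 mg/h

Vd = 1.2 L/kg × 66 kg = 79.20 L
Loading: fill Vd to C_target → 79.20 L × 38.3 mg/L = 3033 mg
CL = 13.8 mL/min = 13.8 × 0.06 = 0.8280 L/h
Maintenance infusion rate = CL × Css = 0.8280 × 38.3 = 31.71 mg/h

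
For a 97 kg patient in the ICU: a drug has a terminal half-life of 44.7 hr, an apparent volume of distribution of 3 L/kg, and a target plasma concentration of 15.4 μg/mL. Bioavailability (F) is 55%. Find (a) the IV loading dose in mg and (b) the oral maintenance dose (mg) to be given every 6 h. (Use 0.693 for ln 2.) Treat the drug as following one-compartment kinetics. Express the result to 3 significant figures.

Vd = 3 L/kg × 97 kg = 291.0 L
LD = Vd × C = 291.0 × 15.4 = 4481 mg
CL = 0.693 × Vd / t½ = 0.693 × 291.0 / 44.7 = 4.511 L/h
D = CL × Css × τ / F = 4.511 × 15.4 × 6 / 0.55 = 757.8 mg

(a) 4480 mg; (b) 758 mg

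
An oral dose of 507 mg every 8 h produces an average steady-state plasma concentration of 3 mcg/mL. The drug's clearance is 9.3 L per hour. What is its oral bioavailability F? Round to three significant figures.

F·D/τ = CL·Css at steady state → F = CL·Css·τ / D.
F = 9.3 × 3 × 8 / 507 = 0.440

0.440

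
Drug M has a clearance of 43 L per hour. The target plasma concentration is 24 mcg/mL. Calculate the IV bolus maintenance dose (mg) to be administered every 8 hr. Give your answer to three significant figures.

D = CL × Css × τ = 43.00 × 24 × 8 = 8256 mg

8260 mg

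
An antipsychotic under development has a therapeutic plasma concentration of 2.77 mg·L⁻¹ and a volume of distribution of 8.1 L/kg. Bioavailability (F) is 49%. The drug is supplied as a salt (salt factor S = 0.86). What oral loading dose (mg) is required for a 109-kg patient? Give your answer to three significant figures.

Total Vd = 8.1 × 109 = 882.9 L
The loading dose fills Vd to the target concentration.
LD = Vd × C / F / S = 882.9 × 2.770 / 0.49 / 0.86 = 5804 mg

5800 mg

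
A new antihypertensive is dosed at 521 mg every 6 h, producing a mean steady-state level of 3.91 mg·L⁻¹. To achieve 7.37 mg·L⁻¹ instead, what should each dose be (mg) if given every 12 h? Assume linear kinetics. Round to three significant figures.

For first-order elimination, Css ∝ F·D/(CL·τ); F and CL are unchanged, so Css ∝ D/τ.
D₂ = D₁ × (Css,target / Css,current) × (τ₂/τ₁) = 521 × (7.37/3.91) × (12/6) = 1964 mg

1960 mg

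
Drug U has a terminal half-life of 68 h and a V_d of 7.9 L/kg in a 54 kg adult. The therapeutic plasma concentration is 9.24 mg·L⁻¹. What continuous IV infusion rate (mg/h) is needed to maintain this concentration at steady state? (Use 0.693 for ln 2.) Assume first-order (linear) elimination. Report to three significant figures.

40.2 mg/h

Vd(total) = 54 kg × 7.9 L/kg = 426.6 L
CL = 0.693 × Vd / t½ = 0.693 × 426.6 / 68 = 4.348 L/h
Infusion rate = CL × Css = 4.348 × 9.24 = 40.18 mg/h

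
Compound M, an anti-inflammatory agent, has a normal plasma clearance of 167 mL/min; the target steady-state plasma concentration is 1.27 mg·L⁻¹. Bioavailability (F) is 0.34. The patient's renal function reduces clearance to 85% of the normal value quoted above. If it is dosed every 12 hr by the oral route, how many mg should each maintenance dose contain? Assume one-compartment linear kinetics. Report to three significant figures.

382 mg

Convert clearance: 167 mL/min × 60 min/h ÷ 1000 mL/L = 10.02 L/h
Patient clearance = 0.85 × 10.02 = 8.517 L/h
D = CL × Css × τ / F = 8.517 × 1.27 × 12 / 0.34 = 381.8 mg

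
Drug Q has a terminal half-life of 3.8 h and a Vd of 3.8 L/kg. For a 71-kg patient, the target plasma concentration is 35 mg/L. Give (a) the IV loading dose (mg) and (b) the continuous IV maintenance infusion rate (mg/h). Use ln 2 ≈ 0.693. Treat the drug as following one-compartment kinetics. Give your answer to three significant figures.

(a) 9440 mg; (b) 1720 mg/h

Vd(total) = 71 kg × 3.8 L/kg = 269.8 L
LD = Vd × C = 269.8 × 35 = 9443 mg
CL = 0.693 × Vd / t½ = 0.693 × 269.8 / 3.8 = 49.20 L/h
Infusion rate = CL × Css = 49.20 × 35 = 1722 mg/h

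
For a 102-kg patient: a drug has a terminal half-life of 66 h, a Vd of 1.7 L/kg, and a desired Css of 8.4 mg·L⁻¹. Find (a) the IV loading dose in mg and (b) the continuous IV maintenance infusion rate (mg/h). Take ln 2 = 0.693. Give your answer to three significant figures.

(a) 1460 mg; (b) 15.3 mg/h

Vd(total) = 102 kg × 1.7 L/kg = 173.4 L
LD = Vd × C = 173.4 × 8.4 = 1457 mg
CL = 0.693 × Vd / t½ = 0.693 × 173.4 / 66 = 1.821 L/h
Infusion rate = CL × Css = 1.821 × 8.4 = 15.30 mg/h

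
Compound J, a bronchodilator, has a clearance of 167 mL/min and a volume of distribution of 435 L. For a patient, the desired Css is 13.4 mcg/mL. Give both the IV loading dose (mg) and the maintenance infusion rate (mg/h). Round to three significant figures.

LD = Vd · C_target = 435.0 × 13.4 = 5829 mg
CL = 167 mL/min = 167 × 0.06 = 10.02 L/h
Maintenance: replace elimination → rate = CL × Css = 10.02 × 13.4 = 134.3 mg/h

(a) 5830 mg; (b) 134 mg/h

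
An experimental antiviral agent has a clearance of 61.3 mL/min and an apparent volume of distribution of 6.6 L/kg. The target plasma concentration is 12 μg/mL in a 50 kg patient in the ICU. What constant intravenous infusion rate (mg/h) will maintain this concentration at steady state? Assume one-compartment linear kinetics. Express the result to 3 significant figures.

44.1 mg/h

CL = 61.3 mL/min × 60/1000 = 3.678 L/h
Vd does not affect the maintenance rate; only clearance governs steady-state input.
Rate = CL × Css = 3.678 × 12 = 44.14 mg/h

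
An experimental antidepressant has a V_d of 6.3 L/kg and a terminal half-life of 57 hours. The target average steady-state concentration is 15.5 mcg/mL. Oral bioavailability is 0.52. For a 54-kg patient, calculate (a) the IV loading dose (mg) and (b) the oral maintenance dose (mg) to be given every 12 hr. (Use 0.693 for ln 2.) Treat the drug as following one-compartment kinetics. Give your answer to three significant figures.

(a) 5270 mg; (b) 1480 mg

Vd(total) = 54 kg × 6.3 L/kg = 340.2 L
LD = Vd × C = 340.2 × 15.5 = 5273 mg
CL = 0.693 × Vd / t½ = 0.693 × 340.2 / 57 = 4.136 L/h
D = CL × Css × τ / F = 4.136 × 15.5 × 12 / 0.52 = 1479 mg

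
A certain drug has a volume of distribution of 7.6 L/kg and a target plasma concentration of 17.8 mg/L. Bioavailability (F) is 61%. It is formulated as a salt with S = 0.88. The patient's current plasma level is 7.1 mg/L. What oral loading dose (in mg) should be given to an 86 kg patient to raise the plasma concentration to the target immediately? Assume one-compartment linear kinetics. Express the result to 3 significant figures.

13000 mg

Vd = 7.6 L/kg × 86 kg = 653.6 L
The loading dose fills Vd to the target concentration.
Concentration deficit ΔC = 17.8 − 7.1 = 10.70 mg/L
LD = Vd × ΔC / F / S = 653.6 × 10.70 / 0.61 / 0.88 = 13030 mg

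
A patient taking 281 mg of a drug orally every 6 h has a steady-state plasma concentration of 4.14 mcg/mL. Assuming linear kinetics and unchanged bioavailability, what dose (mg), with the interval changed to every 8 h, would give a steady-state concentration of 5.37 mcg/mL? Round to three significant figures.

486 mg

With linear kinetics, Css is proportional to dose rate (D/τ) at fixed clearance.
D₂ = D₁ × (Css,target / Css,current) × (τ₂/τ₁) = 281 × (5.37/4.14) × (8/6) = 486.0 mg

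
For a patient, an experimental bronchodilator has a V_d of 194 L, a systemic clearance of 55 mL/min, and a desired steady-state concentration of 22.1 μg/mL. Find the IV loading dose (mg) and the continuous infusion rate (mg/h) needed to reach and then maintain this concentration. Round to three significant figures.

(a) 4290 mg; (b) 72.9 mg/h

Loading dose = Vd × C = 194.0 × 22.1 = 4287 mg
CL = 55 mL/min × 60/1000 = 3.300 L/h
Maintenance: replace elimination → rate = CL × Css = 3.300 × 22.1 = 72.93 mg/h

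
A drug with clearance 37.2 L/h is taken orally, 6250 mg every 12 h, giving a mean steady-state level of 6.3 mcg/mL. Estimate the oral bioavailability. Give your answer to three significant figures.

0.450

F·D/τ = CL·Css at steady state → F = CL·Css·τ / D.
F = 37.2 × 6.3 × 12 / 6250 = 0.450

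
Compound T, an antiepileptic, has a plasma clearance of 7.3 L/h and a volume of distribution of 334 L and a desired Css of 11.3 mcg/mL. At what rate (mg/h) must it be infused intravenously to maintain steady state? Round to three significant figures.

R₀ = 7.300 × 11.3 = 82.49 mg/h

82.5 mg/h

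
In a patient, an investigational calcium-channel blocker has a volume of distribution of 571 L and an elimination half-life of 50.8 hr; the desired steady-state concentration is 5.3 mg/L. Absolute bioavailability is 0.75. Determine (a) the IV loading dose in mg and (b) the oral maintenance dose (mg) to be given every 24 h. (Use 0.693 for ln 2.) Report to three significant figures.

LD = Vd × C = 571.0 × 5.3 = 3026 mg
CL = 0.693 × Vd / t½ = 0.693 × 571.0 / 50.8 = 7.789 L/h
D = CL × Css × τ / F = 7.789 × 5.3 × 24 / 0.75 = 1321 mg

(a) 3030 mg; (b) 1320 mg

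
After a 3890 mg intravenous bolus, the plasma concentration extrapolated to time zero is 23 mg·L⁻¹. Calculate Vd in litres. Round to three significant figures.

169 L

Immediately after an IV bolus, C₀ = Dose / Vd, so Vd = Dose / C₀.
Vd = 3890 / 23 = 169.1 L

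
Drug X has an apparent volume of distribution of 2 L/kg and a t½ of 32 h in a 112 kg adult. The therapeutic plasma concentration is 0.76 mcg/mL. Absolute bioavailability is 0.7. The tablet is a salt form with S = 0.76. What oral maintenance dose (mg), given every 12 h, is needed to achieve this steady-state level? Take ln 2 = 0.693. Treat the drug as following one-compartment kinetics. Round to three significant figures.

83.2 mg

Total Vd = 2 × 112 = 224.0 L
k = 0.693/32 = 0.02166 h⁻¹, so CL = k·Vd = 0.02166 × 224.0 = 4.852 L/h
D = CL × Css × τ / F / S = 4.852 × 0.76 × 12 / 0.7 / 0.76 = 83.18 mg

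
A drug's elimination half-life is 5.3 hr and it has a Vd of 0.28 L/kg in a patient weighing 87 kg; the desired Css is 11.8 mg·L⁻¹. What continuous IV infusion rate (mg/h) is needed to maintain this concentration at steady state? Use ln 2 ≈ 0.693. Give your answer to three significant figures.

Total Vd = 0.28 × 87 = 24.36 L
CL = 0.693 × Vd / t½ = 0.693 × 24.36 / 5.3 = 3.185 L/h
Infusion rate = CL × Css = 3.185 × 11.8 = 37.58 mg/h

37.6 mg/h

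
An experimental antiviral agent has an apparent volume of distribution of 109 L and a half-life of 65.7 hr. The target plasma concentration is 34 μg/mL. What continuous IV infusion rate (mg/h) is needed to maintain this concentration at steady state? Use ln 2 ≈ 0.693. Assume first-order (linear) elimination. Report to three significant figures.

39.1 mg/h

k = 0.693/65.7 = 0.01055 h⁻¹, so CL = k·Vd = 0.01055 × 109.0 = 1.150 L/h
Infusion rate = CL × Css = 1.150 × 34 = 39.10 mg/h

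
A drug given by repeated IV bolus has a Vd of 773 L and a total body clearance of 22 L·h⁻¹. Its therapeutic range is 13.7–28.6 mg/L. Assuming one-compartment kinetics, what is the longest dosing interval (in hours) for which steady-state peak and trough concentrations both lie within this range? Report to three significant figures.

k = CL / Vd = 22.00 / 773.0 = 0.02846 h⁻¹
Between IV bolus doses, concentration decays as C = C₀·e^(−kτ), so C_peak/C_trough = e^(kτ).
τ_max = ln(C_peak/C_trough) / k = ln(28.6/13.7) / 0.02846 = 0.7360 / 0.02846 = 25.86 h

25.9 h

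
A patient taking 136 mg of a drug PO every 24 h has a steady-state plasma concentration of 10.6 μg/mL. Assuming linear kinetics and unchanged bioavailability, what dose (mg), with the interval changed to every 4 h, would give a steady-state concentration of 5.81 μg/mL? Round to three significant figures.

With linear kinetics, Css is proportional to dose rate (D/τ) at fixed clearance.
D₂ = D₁ × (Css,target / Css,current) × (τ₂/τ₁) = 136 × (5.81/10.6) × (4/24) = 12.42 mg

12.4 mg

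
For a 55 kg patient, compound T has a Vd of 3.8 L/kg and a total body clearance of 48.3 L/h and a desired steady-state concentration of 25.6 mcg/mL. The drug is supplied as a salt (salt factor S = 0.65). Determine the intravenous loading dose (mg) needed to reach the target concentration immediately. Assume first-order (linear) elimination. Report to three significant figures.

Vd(total) = 55 kg × 3.8 L/kg = 209.0 L
LD = Vd × C / S = 209.0 × 25.60 / 0.65 = 8231 mg

8230 mg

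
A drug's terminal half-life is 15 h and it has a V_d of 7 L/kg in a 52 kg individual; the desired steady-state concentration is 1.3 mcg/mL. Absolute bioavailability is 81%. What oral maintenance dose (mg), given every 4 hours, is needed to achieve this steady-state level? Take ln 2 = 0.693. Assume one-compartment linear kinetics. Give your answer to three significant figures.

108 mg

Total Vd = 7 × 52 = 364.0 L
k = 0.693/15 = 0.04620 h⁻¹, so CL = k·Vd = 0.04620 × 364.0 = 16.82 L/h
D = CL × Css × τ / F = 16.82 × 1.3 × 4 / 0.81 = 108.0 mg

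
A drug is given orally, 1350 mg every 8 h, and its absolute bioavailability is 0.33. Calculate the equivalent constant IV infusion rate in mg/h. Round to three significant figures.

55.7 mg/h

Equivalent systemic input: infusion rate = F·D/τ.
Rate = 0.33 × 1350 / 8 = 55.69 mg/h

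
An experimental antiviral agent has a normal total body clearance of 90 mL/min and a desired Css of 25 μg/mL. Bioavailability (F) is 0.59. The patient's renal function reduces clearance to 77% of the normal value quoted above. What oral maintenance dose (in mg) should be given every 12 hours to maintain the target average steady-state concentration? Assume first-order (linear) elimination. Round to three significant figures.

2110 mg

Convert clearance: 90 mL/min × 60 min/h ÷ 1000 mL/L = 5.400 L/h
Patient clearance = 0.77 × 5.400 = 4.158 L/h
D = CL × Css × τ / F = 4.158 × 25 × 12 / 0.59 = 2114 mg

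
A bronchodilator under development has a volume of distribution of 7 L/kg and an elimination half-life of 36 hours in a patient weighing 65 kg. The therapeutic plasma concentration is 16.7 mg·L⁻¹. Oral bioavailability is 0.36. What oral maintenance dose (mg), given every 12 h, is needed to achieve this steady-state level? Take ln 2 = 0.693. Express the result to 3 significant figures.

4880 mg

Total Vd = 7 × 65 = 455.0 L
CL = 0.693 × Vd / t½ = 0.693 × 455.0 / 36 = 8.759 L/h
D = CL × Css × τ / F = 8.759 × 16.7 × 12 / 0.36 = 4876 mg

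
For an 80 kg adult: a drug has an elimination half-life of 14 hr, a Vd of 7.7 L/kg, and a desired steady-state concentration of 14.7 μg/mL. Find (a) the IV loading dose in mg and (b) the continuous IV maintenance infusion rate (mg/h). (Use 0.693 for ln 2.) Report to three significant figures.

(a) 9060 mg; (b) 448 mg/h

Vd = 7.7 L/kg × 80 kg = 616.0 L
LD = Vd × C = 616.0 × 14.7 = 9055 mg
CL = 0.693 × Vd / t½ = 0.693 × 616.0 / 14 = 30.49 L/h
Infusion rate = CL × Css = 30.49 × 14.7 = 448.2 mg/h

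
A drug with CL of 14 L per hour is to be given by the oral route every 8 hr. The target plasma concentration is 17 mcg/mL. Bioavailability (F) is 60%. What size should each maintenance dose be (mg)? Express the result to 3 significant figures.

3170 mg

D = CL × Css × τ / F = 14.00 × 17 × 8 / 0.6 = 3173 mg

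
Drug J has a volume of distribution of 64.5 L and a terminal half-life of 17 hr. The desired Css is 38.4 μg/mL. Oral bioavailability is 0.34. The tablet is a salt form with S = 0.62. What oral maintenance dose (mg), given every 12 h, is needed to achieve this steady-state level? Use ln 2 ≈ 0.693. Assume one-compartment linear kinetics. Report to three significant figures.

CL = 0.693 × Vd / t½ = 0.693 × 64.50 / 17 = 2.629 L/h
D = CL × Css × τ / F / S = 2.629 × 38.4 × 12 / 0.34 / 0.62 = 5747 mg

5750 mg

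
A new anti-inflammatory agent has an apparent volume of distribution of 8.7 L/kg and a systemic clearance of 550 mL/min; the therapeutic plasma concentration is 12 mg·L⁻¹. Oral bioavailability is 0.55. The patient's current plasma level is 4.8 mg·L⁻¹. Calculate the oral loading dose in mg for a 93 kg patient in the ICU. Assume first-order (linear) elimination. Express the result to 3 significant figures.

Total Vd = 8.7 × 93 = 809.1 L
LD is governed by Vd — clearance does not enter the loading-dose calculation.
Concentration deficit ΔC = 12 − 4.8 = 7.200 mg/L
LD = Vd × ΔC / F = 809.1 × 7.200 / 0.55 = 10590 mg

10600 mg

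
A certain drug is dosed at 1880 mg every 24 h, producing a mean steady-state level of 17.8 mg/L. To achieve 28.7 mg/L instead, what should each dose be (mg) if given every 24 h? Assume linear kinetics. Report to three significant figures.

3030 mg

With linear kinetics, Css is proportional to dose rate (D/τ) at fixed clearance.
D₂ = D₁ × (Css,target / Css,current) = 1880 × 28.7/17.8 = 3031 mg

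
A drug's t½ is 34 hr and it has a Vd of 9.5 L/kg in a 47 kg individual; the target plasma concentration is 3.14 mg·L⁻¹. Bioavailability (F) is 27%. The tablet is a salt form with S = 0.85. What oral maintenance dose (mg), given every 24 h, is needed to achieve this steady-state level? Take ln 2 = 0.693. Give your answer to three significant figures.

Vd = 9.5 L/kg × 47 kg = 446.5 L
CL = ln 2 · Vd / t½ = 0.693 × 446.5 / 34 = 9.101 L/h
D = CL × Css × τ / F / S = 9.101 × 3.14 × 24 / 0.27 / 0.85 = 2988 mg

2990 mg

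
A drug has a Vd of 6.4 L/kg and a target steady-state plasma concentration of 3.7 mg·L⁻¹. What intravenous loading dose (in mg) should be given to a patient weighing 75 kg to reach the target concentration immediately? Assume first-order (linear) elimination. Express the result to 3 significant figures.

Vd(total) = 75 kg × 6.4 L/kg = 480.0 L
The loading dose fills Vd to the target concentration.
LD = Vd × C = 480.0 × 3.700 = 1776 mg

1780 mg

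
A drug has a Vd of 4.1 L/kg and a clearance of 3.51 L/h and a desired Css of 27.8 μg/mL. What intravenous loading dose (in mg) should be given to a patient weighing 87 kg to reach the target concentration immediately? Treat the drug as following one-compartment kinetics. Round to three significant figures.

Total Vd = 4.1 × 87 = 356.7 L
LD = Vd × C = 356.7 × 27.80 = 9916 mg

9920 mg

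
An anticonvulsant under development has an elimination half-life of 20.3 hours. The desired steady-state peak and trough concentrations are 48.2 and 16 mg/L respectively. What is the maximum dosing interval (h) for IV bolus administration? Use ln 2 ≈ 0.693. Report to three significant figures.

k = 0.693 / t½ = 0.693 / 20.3 = 0.03414 h⁻¹
Between IV bolus doses, concentration decays as C = C₀·e^(−kτ), so C_peak/C_trough = e^(kτ).
τ_max = ln(C_peak/C_trough) / k = ln(48.2/16) / 0.03414 = 1.103 / 0.03414 = 32.31 h

32.3 h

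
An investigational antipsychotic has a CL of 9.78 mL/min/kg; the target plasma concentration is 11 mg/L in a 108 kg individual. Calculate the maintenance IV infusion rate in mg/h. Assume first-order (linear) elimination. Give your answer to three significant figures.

697 mg/h

CL = 9.78 mL/min/kg × 108 kg = 1056 mL/min = 1056 × 60/1000 = 63.36 L/h
R₀ = 63.36 × 11 = 697.0 mg/h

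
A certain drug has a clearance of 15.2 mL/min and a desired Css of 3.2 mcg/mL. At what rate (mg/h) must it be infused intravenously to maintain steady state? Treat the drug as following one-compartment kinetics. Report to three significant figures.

2.92 mg/h

Convert clearance: 15.2 mL/min × 60 min/h ÷ 1000 mL/L = 0.9120 L/h
At steady state, infusion rate equals elimination rate: rate in = CL × Css.
Rate = CL × Css = 0.9120 × 3.2 = 2.918 mg/h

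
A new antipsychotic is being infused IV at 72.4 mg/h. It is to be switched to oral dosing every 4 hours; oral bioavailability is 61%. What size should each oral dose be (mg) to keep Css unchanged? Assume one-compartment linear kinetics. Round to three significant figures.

475 mg

To maintain the same Css, the systemic dosing rate must be unchanged: F·D/τ = infusion rate.
D = rate × τ / F = 72.4 × 4 / 0.61 = 474.8 mg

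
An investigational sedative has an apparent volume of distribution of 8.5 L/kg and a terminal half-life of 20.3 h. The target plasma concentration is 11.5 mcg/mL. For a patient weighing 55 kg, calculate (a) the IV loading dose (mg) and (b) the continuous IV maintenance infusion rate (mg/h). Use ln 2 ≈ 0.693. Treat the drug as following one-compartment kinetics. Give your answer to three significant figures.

Vd = 8.5 L/kg × 55 kg = 467.5 L
LD = Vd × C = 467.5 × 11.5 = 5376 mg
CL = 0.693 × Vd / t½ = 0.693 × 467.5 / 20.3 = 15.96 L/h
Infusion rate = CL × Css = 15.96 × 11.5 = 183.5 mg/h

(a) 5380 mg; (b) 184 mg/h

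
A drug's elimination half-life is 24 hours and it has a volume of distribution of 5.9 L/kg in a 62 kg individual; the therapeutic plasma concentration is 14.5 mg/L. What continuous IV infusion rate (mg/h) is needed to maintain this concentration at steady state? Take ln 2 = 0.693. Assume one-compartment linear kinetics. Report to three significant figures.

Total Vd = 5.9 × 62 = 365.8 L
CL = 0.693 × Vd / t½ = 0.693 × 365.8 / 24 = 10.56 L/h
Infusion rate = CL × Css = 10.56 × 14.5 = 153.1 mg/h

153 mg/h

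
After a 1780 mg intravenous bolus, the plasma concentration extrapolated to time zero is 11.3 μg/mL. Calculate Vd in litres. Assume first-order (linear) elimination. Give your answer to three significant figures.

Immediately after an IV bolus, C₀ = Dose / Vd, so Vd = Dose / C₀.
Vd = 1780 / 11.3 = 157.5 L

158 L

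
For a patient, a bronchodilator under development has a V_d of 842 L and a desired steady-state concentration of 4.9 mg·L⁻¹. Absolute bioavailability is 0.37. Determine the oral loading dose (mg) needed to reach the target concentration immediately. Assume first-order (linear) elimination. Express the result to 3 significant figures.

11200 mg

LD = Vd × C / F = 842.0 × 4.900 / 0.37 = 11150 mg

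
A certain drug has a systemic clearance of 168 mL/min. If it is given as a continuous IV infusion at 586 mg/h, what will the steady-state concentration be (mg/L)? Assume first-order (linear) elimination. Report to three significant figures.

58.1 mg/L

CL = 168 mL/min × 60/1000 = 10.08 L/h
Css = rate / CL = 586 / 10.08 = 58.13 mg/L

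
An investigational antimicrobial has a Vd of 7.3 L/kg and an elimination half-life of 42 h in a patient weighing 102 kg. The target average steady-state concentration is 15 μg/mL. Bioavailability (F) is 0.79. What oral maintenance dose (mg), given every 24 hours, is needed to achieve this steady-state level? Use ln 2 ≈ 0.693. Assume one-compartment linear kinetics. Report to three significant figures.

5600 mg

Vd = 7.3 L/kg × 102 kg = 744.6 L
k = 0.693/42 = 0.01650 h⁻¹, so CL = k·Vd = 0.01650 × 744.6 = 12.29 L/h
D = CL × Css × τ / F = 12.29 × 15 × 24 / 0.79 = 5601 mg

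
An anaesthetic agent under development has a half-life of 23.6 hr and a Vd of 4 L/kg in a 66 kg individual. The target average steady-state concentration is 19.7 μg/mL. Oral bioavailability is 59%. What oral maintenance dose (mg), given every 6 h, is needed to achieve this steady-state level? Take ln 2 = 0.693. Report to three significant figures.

Vd = 4 L/kg × 66 kg = 264.0 L
k = 0.693/23.6 = 0.02936 h⁻¹, so CL = k·Vd = 0.02936 × 264.0 = 7.751 L/h
D = CL × Css × τ / F = 7.751 × 19.7 × 6 / 0.59 = 1553 mg

1550 mg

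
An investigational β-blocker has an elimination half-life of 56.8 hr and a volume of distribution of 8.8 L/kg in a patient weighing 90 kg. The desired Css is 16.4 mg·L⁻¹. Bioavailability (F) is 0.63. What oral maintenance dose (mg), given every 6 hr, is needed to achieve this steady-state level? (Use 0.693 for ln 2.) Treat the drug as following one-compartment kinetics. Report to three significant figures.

Total Vd = 8.8 × 90 = 792.0 L
k = 0.693/56.8 = 0.01220 h⁻¹, so CL = k·Vd = 0.01220 × 792.0 = 9.662 L/h
D = CL × Css × τ / F = 9.662 × 16.4 × 6 / 0.63 = 1509 mg

1510 mg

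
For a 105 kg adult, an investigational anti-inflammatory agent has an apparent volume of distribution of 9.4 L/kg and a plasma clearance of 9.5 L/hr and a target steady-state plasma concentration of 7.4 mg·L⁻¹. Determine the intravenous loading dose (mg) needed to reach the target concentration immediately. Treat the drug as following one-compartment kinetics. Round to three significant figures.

7300 mg

Vd(total) = 105 kg × 9.4 L/kg = 987.0 L
LD = Vd × C = 987.0 × 7.400 = 7304 mg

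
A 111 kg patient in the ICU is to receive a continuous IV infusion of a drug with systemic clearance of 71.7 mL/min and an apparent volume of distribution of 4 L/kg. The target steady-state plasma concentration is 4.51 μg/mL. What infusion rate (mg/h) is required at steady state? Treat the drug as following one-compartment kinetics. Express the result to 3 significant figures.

19.4 mg/h

Convert clearance: 71.7 mL/min × 60 min/h ÷ 1000 mL/L = 4.302 L/h
Infusion rate = CL · Css = 4.302 L/h × 4.51 mg/L = 19.40 mg/h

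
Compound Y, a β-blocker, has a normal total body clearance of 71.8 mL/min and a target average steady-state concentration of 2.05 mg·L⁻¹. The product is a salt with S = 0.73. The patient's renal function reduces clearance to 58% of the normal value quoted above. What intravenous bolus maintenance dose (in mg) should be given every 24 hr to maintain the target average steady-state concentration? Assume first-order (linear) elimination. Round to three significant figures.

168 mg

CL = 71.8 mL/min = 71.8 × 0.06 = 4.308 L/h
Patient clearance = 0.58 × 4.308 = 2.499 L/h
At steady state, dose per interval replaces the amount cleared in that interval: S·D/τ = CL·Css.
D = CL × Css × τ / S = 2.499 × 2.05 × 24 / 0.73 = 168.4 mg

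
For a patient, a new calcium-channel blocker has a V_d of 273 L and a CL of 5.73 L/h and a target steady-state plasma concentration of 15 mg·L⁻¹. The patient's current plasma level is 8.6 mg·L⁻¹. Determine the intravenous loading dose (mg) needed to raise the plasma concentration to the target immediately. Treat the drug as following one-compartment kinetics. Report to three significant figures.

1750 mg

Concentration deficit ΔC = 15 − 8.6 = 6.400 mg/L
LD = Vd × ΔC = 273.0 × 6.400 = 1747 mg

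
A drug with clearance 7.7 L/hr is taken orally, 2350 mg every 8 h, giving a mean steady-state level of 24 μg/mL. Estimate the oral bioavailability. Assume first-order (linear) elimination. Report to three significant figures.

0.629

F·D/τ = CL·Css at steady state → F = CL·Css·τ / D.
F = 7.7 × 24 × 8 / 2350 = 0.629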